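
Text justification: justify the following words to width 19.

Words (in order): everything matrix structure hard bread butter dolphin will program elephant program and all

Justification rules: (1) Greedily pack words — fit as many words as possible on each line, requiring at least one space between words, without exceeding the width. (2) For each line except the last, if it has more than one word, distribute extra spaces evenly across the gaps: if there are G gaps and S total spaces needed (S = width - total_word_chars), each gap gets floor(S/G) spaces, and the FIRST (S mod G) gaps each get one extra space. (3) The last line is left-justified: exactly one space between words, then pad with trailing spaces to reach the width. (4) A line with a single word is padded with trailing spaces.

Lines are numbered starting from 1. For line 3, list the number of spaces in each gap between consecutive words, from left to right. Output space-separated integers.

Line 1: ['everything', 'matrix'] (min_width=17, slack=2)
Line 2: ['structure', 'hard'] (min_width=14, slack=5)
Line 3: ['bread', 'butter'] (min_width=12, slack=7)
Line 4: ['dolphin', 'will'] (min_width=12, slack=7)
Line 5: ['program', 'elephant'] (min_width=16, slack=3)
Line 6: ['program', 'and', 'all'] (min_width=15, slack=4)

Answer: 8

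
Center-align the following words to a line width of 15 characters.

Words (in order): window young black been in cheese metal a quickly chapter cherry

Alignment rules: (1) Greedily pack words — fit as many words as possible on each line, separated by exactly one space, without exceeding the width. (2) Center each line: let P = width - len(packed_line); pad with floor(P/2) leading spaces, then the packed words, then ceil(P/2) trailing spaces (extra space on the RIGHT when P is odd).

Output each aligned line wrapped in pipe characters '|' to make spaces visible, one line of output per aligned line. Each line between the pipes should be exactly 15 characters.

Line 1: ['window', 'young'] (min_width=12, slack=3)
Line 2: ['black', 'been', 'in'] (min_width=13, slack=2)
Line 3: ['cheese', 'metal', 'a'] (min_width=14, slack=1)
Line 4: ['quickly', 'chapter'] (min_width=15, slack=0)
Line 5: ['cherry'] (min_width=6, slack=9)

Answer: | window young  |
| black been in |
|cheese metal a |
|quickly chapter|
|    cherry     |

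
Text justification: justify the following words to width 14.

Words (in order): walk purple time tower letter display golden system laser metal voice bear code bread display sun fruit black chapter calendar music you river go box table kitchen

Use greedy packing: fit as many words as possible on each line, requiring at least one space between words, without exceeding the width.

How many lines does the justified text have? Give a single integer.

Line 1: ['walk', 'purple'] (min_width=11, slack=3)
Line 2: ['time', 'tower'] (min_width=10, slack=4)
Line 3: ['letter', 'display'] (min_width=14, slack=0)
Line 4: ['golden', 'system'] (min_width=13, slack=1)
Line 5: ['laser', 'metal'] (min_width=11, slack=3)
Line 6: ['voice', 'bear'] (min_width=10, slack=4)
Line 7: ['code', 'bread'] (min_width=10, slack=4)
Line 8: ['display', 'sun'] (min_width=11, slack=3)
Line 9: ['fruit', 'black'] (min_width=11, slack=3)
Line 10: ['chapter'] (min_width=7, slack=7)
Line 11: ['calendar', 'music'] (min_width=14, slack=0)
Line 12: ['you', 'river', 'go'] (min_width=12, slack=2)
Line 13: ['box', 'table'] (min_width=9, slack=5)
Line 14: ['kitchen'] (min_width=7, slack=7)
Total lines: 14

Answer: 14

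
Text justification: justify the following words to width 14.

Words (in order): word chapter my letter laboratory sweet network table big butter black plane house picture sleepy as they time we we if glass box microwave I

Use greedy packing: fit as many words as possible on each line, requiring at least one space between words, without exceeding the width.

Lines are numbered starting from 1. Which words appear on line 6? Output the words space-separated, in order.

Answer: butter black

Derivation:
Line 1: ['word', 'chapter'] (min_width=12, slack=2)
Line 2: ['my', 'letter'] (min_width=9, slack=5)
Line 3: ['laboratory'] (min_width=10, slack=4)
Line 4: ['sweet', 'network'] (min_width=13, slack=1)
Line 5: ['table', 'big'] (min_width=9, slack=5)
Line 6: ['butter', 'black'] (min_width=12, slack=2)
Line 7: ['plane', 'house'] (min_width=11, slack=3)
Line 8: ['picture', 'sleepy'] (min_width=14, slack=0)
Line 9: ['as', 'they', 'time'] (min_width=12, slack=2)
Line 10: ['we', 'we', 'if', 'glass'] (min_width=14, slack=0)
Line 11: ['box', 'microwave'] (min_width=13, slack=1)
Line 12: ['I'] (min_width=1, slack=13)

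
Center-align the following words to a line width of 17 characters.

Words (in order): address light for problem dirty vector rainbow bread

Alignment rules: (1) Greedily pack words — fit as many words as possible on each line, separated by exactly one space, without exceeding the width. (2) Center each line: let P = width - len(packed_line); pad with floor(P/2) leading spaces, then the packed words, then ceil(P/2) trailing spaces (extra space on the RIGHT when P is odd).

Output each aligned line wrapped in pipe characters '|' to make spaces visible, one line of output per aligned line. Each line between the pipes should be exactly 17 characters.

Answer: |address light for|
|  problem dirty  |
| vector rainbow  |
|      bread      |

Derivation:
Line 1: ['address', 'light', 'for'] (min_width=17, slack=0)
Line 2: ['problem', 'dirty'] (min_width=13, slack=4)
Line 3: ['vector', 'rainbow'] (min_width=14, slack=3)
Line 4: ['bread'] (min_width=5, slack=12)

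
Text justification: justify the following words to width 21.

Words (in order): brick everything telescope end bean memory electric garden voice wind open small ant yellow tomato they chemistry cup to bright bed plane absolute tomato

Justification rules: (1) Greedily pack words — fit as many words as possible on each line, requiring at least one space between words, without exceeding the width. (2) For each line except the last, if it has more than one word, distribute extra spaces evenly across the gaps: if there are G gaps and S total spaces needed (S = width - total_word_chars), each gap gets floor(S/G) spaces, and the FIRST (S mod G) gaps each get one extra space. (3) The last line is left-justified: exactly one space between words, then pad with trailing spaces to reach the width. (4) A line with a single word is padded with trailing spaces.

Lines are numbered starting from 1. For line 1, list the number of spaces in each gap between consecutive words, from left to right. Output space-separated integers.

Answer: 6

Derivation:
Line 1: ['brick', 'everything'] (min_width=16, slack=5)
Line 2: ['telescope', 'end', 'bean'] (min_width=18, slack=3)
Line 3: ['memory', 'electric'] (min_width=15, slack=6)
Line 4: ['garden', 'voice', 'wind'] (min_width=17, slack=4)
Line 5: ['open', 'small', 'ant', 'yellow'] (min_width=21, slack=0)
Line 6: ['tomato', 'they', 'chemistry'] (min_width=21, slack=0)
Line 7: ['cup', 'to', 'bright', 'bed'] (min_width=17, slack=4)
Line 8: ['plane', 'absolute', 'tomato'] (min_width=21, slack=0)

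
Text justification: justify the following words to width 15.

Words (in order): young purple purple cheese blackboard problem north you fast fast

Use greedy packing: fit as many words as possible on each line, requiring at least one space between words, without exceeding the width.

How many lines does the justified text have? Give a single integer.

Answer: 5

Derivation:
Line 1: ['young', 'purple'] (min_width=12, slack=3)
Line 2: ['purple', 'cheese'] (min_width=13, slack=2)
Line 3: ['blackboard'] (min_width=10, slack=5)
Line 4: ['problem', 'north'] (min_width=13, slack=2)
Line 5: ['you', 'fast', 'fast'] (min_width=13, slack=2)
Total lines: 5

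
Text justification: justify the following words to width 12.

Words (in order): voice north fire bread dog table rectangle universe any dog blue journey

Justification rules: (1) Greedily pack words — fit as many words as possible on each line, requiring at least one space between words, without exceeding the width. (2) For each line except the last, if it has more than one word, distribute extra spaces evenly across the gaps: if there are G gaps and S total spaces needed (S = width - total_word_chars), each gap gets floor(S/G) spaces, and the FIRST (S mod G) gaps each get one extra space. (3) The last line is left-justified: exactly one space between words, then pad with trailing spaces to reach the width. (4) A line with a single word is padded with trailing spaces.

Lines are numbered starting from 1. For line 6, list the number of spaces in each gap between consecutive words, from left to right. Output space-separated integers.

Answer: 5

Derivation:
Line 1: ['voice', 'north'] (min_width=11, slack=1)
Line 2: ['fire', 'bread'] (min_width=10, slack=2)
Line 3: ['dog', 'table'] (min_width=9, slack=3)
Line 4: ['rectangle'] (min_width=9, slack=3)
Line 5: ['universe', 'any'] (min_width=12, slack=0)
Line 6: ['dog', 'blue'] (min_width=8, slack=4)
Line 7: ['journey'] (min_width=7, slack=5)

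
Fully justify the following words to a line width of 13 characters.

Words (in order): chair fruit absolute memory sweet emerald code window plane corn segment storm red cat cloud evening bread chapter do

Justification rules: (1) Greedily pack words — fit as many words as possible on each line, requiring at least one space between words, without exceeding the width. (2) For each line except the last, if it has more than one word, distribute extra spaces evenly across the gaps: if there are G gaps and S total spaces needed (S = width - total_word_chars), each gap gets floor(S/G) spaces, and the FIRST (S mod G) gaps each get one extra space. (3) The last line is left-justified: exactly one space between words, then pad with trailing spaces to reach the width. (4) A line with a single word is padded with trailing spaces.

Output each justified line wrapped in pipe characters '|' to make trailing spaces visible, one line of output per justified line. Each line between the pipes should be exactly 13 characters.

Answer: |chair   fruit|
|absolute     |
|memory  sweet|
|emerald  code|
|window  plane|
|corn  segment|
|storm red cat|
|cloud evening|
|bread chapter|
|do           |

Derivation:
Line 1: ['chair', 'fruit'] (min_width=11, slack=2)
Line 2: ['absolute'] (min_width=8, slack=5)
Line 3: ['memory', 'sweet'] (min_width=12, slack=1)
Line 4: ['emerald', 'code'] (min_width=12, slack=1)
Line 5: ['window', 'plane'] (min_width=12, slack=1)
Line 6: ['corn', 'segment'] (min_width=12, slack=1)
Line 7: ['storm', 'red', 'cat'] (min_width=13, slack=0)
Line 8: ['cloud', 'evening'] (min_width=13, slack=0)
Line 9: ['bread', 'chapter'] (min_width=13, slack=0)
Line 10: ['do'] (min_width=2, slack=11)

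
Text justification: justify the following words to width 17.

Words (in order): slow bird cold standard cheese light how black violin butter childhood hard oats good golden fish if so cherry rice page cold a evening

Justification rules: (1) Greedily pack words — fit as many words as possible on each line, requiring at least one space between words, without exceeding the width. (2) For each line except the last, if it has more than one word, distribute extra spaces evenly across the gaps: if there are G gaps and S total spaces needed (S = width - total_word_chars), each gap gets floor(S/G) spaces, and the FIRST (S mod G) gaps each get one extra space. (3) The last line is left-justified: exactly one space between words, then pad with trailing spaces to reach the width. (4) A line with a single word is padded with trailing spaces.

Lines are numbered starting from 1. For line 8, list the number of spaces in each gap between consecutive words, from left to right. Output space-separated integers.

Line 1: ['slow', 'bird', 'cold'] (min_width=14, slack=3)
Line 2: ['standard', 'cheese'] (min_width=15, slack=2)
Line 3: ['light', 'how', 'black'] (min_width=15, slack=2)
Line 4: ['violin', 'butter'] (min_width=13, slack=4)
Line 5: ['childhood', 'hard'] (min_width=14, slack=3)
Line 6: ['oats', 'good', 'golden'] (min_width=16, slack=1)
Line 7: ['fish', 'if', 'so', 'cherry'] (min_width=17, slack=0)
Line 8: ['rice', 'page', 'cold', 'a'] (min_width=16, slack=1)
Line 9: ['evening'] (min_width=7, slack=10)

Answer: 2 1 1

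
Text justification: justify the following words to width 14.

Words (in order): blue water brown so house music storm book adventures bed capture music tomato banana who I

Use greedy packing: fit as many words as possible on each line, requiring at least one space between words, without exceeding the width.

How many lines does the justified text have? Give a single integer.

Answer: 8

Derivation:
Line 1: ['blue', 'water'] (min_width=10, slack=4)
Line 2: ['brown', 'so', 'house'] (min_width=14, slack=0)
Line 3: ['music', 'storm'] (min_width=11, slack=3)
Line 4: ['book'] (min_width=4, slack=10)
Line 5: ['adventures', 'bed'] (min_width=14, slack=0)
Line 6: ['capture', 'music'] (min_width=13, slack=1)
Line 7: ['tomato', 'banana'] (min_width=13, slack=1)
Line 8: ['who', 'I'] (min_width=5, slack=9)
Total lines: 8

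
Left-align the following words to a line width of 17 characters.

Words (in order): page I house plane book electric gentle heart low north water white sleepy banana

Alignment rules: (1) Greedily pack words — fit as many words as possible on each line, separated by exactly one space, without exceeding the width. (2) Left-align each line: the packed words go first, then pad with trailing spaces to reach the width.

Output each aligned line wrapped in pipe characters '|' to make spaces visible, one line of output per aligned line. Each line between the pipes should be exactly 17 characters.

Answer: |page I house     |
|plane book       |
|electric gentle  |
|heart low north  |
|water white      |
|sleepy banana    |

Derivation:
Line 1: ['page', 'I', 'house'] (min_width=12, slack=5)
Line 2: ['plane', 'book'] (min_width=10, slack=7)
Line 3: ['electric', 'gentle'] (min_width=15, slack=2)
Line 4: ['heart', 'low', 'north'] (min_width=15, slack=2)
Line 5: ['water', 'white'] (min_width=11, slack=6)
Line 6: ['sleepy', 'banana'] (min_width=13, slack=4)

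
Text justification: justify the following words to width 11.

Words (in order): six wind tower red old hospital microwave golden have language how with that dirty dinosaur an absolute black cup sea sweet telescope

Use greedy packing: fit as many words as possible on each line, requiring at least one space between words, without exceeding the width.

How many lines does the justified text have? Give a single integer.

Line 1: ['six', 'wind'] (min_width=8, slack=3)
Line 2: ['tower', 'red'] (min_width=9, slack=2)
Line 3: ['old'] (min_width=3, slack=8)
Line 4: ['hospital'] (min_width=8, slack=3)
Line 5: ['microwave'] (min_width=9, slack=2)
Line 6: ['golden', 'have'] (min_width=11, slack=0)
Line 7: ['language'] (min_width=8, slack=3)
Line 8: ['how', 'with'] (min_width=8, slack=3)
Line 9: ['that', 'dirty'] (min_width=10, slack=1)
Line 10: ['dinosaur', 'an'] (min_width=11, slack=0)
Line 11: ['absolute'] (min_width=8, slack=3)
Line 12: ['black', 'cup'] (min_width=9, slack=2)
Line 13: ['sea', 'sweet'] (min_width=9, slack=2)
Line 14: ['telescope'] (min_width=9, slack=2)
Total lines: 14

Answer: 14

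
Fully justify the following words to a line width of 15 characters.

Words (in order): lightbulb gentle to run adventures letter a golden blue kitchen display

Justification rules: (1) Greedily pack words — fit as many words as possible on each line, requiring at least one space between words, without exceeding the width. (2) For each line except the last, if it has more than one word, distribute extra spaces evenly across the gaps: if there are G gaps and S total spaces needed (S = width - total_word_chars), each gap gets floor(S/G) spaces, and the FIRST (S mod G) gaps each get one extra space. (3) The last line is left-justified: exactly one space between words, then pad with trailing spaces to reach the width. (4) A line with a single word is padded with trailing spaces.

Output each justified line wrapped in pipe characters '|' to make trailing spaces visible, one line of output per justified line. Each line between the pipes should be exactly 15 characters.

Answer: |lightbulb      |
|gentle  to  run|
|adventures     |
|letter a golden|
|blue    kitchen|
|display        |

Derivation:
Line 1: ['lightbulb'] (min_width=9, slack=6)
Line 2: ['gentle', 'to', 'run'] (min_width=13, slack=2)
Line 3: ['adventures'] (min_width=10, slack=5)
Line 4: ['letter', 'a', 'golden'] (min_width=15, slack=0)
Line 5: ['blue', 'kitchen'] (min_width=12, slack=3)
Line 6: ['display'] (min_width=7, slack=8)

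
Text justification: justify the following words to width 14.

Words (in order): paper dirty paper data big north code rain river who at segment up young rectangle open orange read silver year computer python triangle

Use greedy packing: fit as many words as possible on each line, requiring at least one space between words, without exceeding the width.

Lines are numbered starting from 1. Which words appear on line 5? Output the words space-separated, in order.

Answer: at segment up

Derivation:
Line 1: ['paper', 'dirty'] (min_width=11, slack=3)
Line 2: ['paper', 'data', 'big'] (min_width=14, slack=0)
Line 3: ['north', 'code'] (min_width=10, slack=4)
Line 4: ['rain', 'river', 'who'] (min_width=14, slack=0)
Line 5: ['at', 'segment', 'up'] (min_width=13, slack=1)
Line 6: ['young'] (min_width=5, slack=9)
Line 7: ['rectangle', 'open'] (min_width=14, slack=0)
Line 8: ['orange', 'read'] (min_width=11, slack=3)
Line 9: ['silver', 'year'] (min_width=11, slack=3)
Line 10: ['computer'] (min_width=8, slack=6)
Line 11: ['python'] (min_width=6, slack=8)
Line 12: ['triangle'] (min_width=8, slack=6)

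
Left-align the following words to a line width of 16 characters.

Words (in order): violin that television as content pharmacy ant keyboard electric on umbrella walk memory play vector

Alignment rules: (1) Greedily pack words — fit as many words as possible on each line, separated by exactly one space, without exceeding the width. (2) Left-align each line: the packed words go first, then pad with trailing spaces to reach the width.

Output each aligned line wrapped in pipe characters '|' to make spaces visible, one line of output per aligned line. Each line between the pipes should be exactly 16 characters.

Line 1: ['violin', 'that'] (min_width=11, slack=5)
Line 2: ['television', 'as'] (min_width=13, slack=3)
Line 3: ['content', 'pharmacy'] (min_width=16, slack=0)
Line 4: ['ant', 'keyboard'] (min_width=12, slack=4)
Line 5: ['electric', 'on'] (min_width=11, slack=5)
Line 6: ['umbrella', 'walk'] (min_width=13, slack=3)
Line 7: ['memory', 'play'] (min_width=11, slack=5)
Line 8: ['vector'] (min_width=6, slack=10)

Answer: |violin that     |
|television as   |
|content pharmacy|
|ant keyboard    |
|electric on     |
|umbrella walk   |
|memory play     |
|vector          |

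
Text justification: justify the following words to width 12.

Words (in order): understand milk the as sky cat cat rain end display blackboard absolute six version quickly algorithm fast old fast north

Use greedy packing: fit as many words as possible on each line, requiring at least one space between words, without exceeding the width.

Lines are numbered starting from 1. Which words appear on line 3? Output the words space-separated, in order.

Answer: sky cat cat

Derivation:
Line 1: ['understand'] (min_width=10, slack=2)
Line 2: ['milk', 'the', 'as'] (min_width=11, slack=1)
Line 3: ['sky', 'cat', 'cat'] (min_width=11, slack=1)
Line 4: ['rain', 'end'] (min_width=8, slack=4)
Line 5: ['display'] (min_width=7, slack=5)
Line 6: ['blackboard'] (min_width=10, slack=2)
Line 7: ['absolute', 'six'] (min_width=12, slack=0)
Line 8: ['version'] (min_width=7, slack=5)
Line 9: ['quickly'] (min_width=7, slack=5)
Line 10: ['algorithm'] (min_width=9, slack=3)
Line 11: ['fast', 'old'] (min_width=8, slack=4)
Line 12: ['fast', 'north'] (min_width=10, slack=2)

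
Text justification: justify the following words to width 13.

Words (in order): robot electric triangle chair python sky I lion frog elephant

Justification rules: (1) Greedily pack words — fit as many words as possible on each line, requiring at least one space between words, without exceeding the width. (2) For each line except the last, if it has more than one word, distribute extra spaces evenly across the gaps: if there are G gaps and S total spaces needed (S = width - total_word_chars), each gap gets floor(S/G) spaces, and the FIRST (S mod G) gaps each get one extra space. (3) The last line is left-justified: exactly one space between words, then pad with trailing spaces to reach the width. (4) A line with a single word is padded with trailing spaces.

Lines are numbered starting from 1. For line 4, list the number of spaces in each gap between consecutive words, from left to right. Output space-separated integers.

Answer: 2

Derivation:
Line 1: ['robot'] (min_width=5, slack=8)
Line 2: ['electric'] (min_width=8, slack=5)
Line 3: ['triangle'] (min_width=8, slack=5)
Line 4: ['chair', 'python'] (min_width=12, slack=1)
Line 5: ['sky', 'I', 'lion'] (min_width=10, slack=3)
Line 6: ['frog', 'elephant'] (min_width=13, slack=0)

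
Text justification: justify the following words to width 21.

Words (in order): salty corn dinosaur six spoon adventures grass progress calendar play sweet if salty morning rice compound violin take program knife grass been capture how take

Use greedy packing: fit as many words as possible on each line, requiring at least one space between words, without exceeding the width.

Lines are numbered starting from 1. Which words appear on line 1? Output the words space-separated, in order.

Answer: salty corn dinosaur

Derivation:
Line 1: ['salty', 'corn', 'dinosaur'] (min_width=19, slack=2)
Line 2: ['six', 'spoon', 'adventures'] (min_width=20, slack=1)
Line 3: ['grass', 'progress'] (min_width=14, slack=7)
Line 4: ['calendar', 'play', 'sweet'] (min_width=19, slack=2)
Line 5: ['if', 'salty', 'morning', 'rice'] (min_width=21, slack=0)
Line 6: ['compound', 'violin', 'take'] (min_width=20, slack=1)
Line 7: ['program', 'knife', 'grass'] (min_width=19, slack=2)
Line 8: ['been', 'capture', 'how', 'take'] (min_width=21, slack=0)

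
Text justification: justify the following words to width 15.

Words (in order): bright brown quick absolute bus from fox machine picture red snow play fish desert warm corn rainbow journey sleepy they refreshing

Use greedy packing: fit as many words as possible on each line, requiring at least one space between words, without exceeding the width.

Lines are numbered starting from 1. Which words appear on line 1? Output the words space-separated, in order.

Answer: bright brown

Derivation:
Line 1: ['bright', 'brown'] (min_width=12, slack=3)
Line 2: ['quick', 'absolute'] (min_width=14, slack=1)
Line 3: ['bus', 'from', 'fox'] (min_width=12, slack=3)
Line 4: ['machine', 'picture'] (min_width=15, slack=0)
Line 5: ['red', 'snow', 'play'] (min_width=13, slack=2)
Line 6: ['fish', 'desert'] (min_width=11, slack=4)
Line 7: ['warm', 'corn'] (min_width=9, slack=6)
Line 8: ['rainbow', 'journey'] (min_width=15, slack=0)
Line 9: ['sleepy', 'they'] (min_width=11, slack=4)
Line 10: ['refreshing'] (min_width=10, slack=5)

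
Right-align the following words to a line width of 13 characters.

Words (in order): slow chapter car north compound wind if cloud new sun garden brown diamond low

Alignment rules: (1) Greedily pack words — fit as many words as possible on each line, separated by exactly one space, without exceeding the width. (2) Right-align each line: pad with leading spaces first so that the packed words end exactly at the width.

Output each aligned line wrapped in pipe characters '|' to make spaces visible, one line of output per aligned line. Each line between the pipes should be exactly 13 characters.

Answer: | slow chapter|
|    car north|
|compound wind|
| if cloud new|
|   sun garden|
|brown diamond|
|          low|

Derivation:
Line 1: ['slow', 'chapter'] (min_width=12, slack=1)
Line 2: ['car', 'north'] (min_width=9, slack=4)
Line 3: ['compound', 'wind'] (min_width=13, slack=0)
Line 4: ['if', 'cloud', 'new'] (min_width=12, slack=1)
Line 5: ['sun', 'garden'] (min_width=10, slack=3)
Line 6: ['brown', 'diamond'] (min_width=13, slack=0)
Line 7: ['low'] (min_width=3, slack=10)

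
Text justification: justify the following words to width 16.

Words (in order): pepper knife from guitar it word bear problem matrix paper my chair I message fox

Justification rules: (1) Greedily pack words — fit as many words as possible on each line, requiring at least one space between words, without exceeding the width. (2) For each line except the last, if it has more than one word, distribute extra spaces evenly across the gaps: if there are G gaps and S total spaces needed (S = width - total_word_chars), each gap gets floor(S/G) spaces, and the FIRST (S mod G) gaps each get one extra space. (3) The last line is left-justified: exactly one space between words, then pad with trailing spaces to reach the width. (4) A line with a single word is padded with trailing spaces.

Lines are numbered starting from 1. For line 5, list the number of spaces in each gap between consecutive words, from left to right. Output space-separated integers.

Answer: 1 1 1

Derivation:
Line 1: ['pepper', 'knife'] (min_width=12, slack=4)
Line 2: ['from', 'guitar', 'it'] (min_width=14, slack=2)
Line 3: ['word', 'bear'] (min_width=9, slack=7)
Line 4: ['problem', 'matrix'] (min_width=14, slack=2)
Line 5: ['paper', 'my', 'chair', 'I'] (min_width=16, slack=0)
Line 6: ['message', 'fox'] (min_width=11, slack=5)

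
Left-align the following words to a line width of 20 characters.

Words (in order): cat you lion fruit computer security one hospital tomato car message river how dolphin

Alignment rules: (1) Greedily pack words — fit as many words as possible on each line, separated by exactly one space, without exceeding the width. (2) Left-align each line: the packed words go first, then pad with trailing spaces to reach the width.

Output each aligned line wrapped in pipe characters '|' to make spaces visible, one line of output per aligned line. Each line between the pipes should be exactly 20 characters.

Line 1: ['cat', 'you', 'lion', 'fruit'] (min_width=18, slack=2)
Line 2: ['computer', 'security'] (min_width=17, slack=3)
Line 3: ['one', 'hospital', 'tomato'] (min_width=19, slack=1)
Line 4: ['car', 'message', 'river'] (min_width=17, slack=3)
Line 5: ['how', 'dolphin'] (min_width=11, slack=9)

Answer: |cat you lion fruit  |
|computer security   |
|one hospital tomato |
|car message river   |
|how dolphin         |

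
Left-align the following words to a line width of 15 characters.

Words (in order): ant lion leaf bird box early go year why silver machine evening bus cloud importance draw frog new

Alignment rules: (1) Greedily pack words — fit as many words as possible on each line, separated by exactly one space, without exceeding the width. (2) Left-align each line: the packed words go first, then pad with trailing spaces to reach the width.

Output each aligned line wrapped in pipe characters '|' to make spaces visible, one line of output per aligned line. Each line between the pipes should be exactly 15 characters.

Answer: |ant lion leaf  |
|bird box early |
|go year why    |
|silver machine |
|evening bus    |
|cloud          |
|importance draw|
|frog new       |

Derivation:
Line 1: ['ant', 'lion', 'leaf'] (min_width=13, slack=2)
Line 2: ['bird', 'box', 'early'] (min_width=14, slack=1)
Line 3: ['go', 'year', 'why'] (min_width=11, slack=4)
Line 4: ['silver', 'machine'] (min_width=14, slack=1)
Line 5: ['evening', 'bus'] (min_width=11, slack=4)
Line 6: ['cloud'] (min_width=5, slack=10)
Line 7: ['importance', 'draw'] (min_width=15, slack=0)
Line 8: ['frog', 'new'] (min_width=8, slack=7)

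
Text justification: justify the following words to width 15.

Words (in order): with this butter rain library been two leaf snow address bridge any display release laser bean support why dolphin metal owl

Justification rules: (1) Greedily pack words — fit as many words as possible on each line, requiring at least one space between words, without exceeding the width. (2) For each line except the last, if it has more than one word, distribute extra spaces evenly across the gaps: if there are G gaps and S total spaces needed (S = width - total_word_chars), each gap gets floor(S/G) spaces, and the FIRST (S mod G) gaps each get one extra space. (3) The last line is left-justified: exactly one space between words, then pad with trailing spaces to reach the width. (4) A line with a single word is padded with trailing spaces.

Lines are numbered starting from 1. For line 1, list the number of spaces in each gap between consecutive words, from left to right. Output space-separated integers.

Answer: 7

Derivation:
Line 1: ['with', 'this'] (min_width=9, slack=6)
Line 2: ['butter', 'rain'] (min_width=11, slack=4)
Line 3: ['library', 'been'] (min_width=12, slack=3)
Line 4: ['two', 'leaf', 'snow'] (min_width=13, slack=2)
Line 5: ['address', 'bridge'] (min_width=14, slack=1)
Line 6: ['any', 'display'] (min_width=11, slack=4)
Line 7: ['release', 'laser'] (min_width=13, slack=2)
Line 8: ['bean', 'support'] (min_width=12, slack=3)
Line 9: ['why', 'dolphin'] (min_width=11, slack=4)
Line 10: ['metal', 'owl'] (min_width=9, slack=6)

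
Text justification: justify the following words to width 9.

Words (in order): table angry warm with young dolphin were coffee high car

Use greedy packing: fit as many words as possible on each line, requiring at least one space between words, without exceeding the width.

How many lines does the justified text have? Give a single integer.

Answer: 8

Derivation:
Line 1: ['table'] (min_width=5, slack=4)
Line 2: ['angry'] (min_width=5, slack=4)
Line 3: ['warm', 'with'] (min_width=9, slack=0)
Line 4: ['young'] (min_width=5, slack=4)
Line 5: ['dolphin'] (min_width=7, slack=2)
Line 6: ['were'] (min_width=4, slack=5)
Line 7: ['coffee'] (min_width=6, slack=3)
Line 8: ['high', 'car'] (min_width=8, slack=1)
Total lines: 8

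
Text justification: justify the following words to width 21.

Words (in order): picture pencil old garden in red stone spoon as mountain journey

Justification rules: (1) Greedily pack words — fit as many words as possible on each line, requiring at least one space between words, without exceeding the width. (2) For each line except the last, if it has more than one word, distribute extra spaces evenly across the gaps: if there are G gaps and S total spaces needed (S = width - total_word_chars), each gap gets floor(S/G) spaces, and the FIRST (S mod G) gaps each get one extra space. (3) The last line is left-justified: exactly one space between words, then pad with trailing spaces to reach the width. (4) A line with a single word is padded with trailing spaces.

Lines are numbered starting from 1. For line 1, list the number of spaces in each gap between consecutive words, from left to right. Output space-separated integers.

Line 1: ['picture', 'pencil', 'old'] (min_width=18, slack=3)
Line 2: ['garden', 'in', 'red', 'stone'] (min_width=19, slack=2)
Line 3: ['spoon', 'as', 'mountain'] (min_width=17, slack=4)
Line 4: ['journey'] (min_width=7, slack=14)

Answer: 3 2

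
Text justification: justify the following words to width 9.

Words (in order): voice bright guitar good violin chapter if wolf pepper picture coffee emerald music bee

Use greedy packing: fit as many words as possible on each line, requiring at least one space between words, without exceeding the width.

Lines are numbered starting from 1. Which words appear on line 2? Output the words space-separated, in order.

Line 1: ['voice'] (min_width=5, slack=4)
Line 2: ['bright'] (min_width=6, slack=3)
Line 3: ['guitar'] (min_width=6, slack=3)
Line 4: ['good'] (min_width=4, slack=5)
Line 5: ['violin'] (min_width=6, slack=3)
Line 6: ['chapter'] (min_width=7, slack=2)
Line 7: ['if', 'wolf'] (min_width=7, slack=2)
Line 8: ['pepper'] (min_width=6, slack=3)
Line 9: ['picture'] (min_width=7, slack=2)
Line 10: ['coffee'] (min_width=6, slack=3)
Line 11: ['emerald'] (min_width=7, slack=2)
Line 12: ['music', 'bee'] (min_width=9, slack=0)

Answer: bright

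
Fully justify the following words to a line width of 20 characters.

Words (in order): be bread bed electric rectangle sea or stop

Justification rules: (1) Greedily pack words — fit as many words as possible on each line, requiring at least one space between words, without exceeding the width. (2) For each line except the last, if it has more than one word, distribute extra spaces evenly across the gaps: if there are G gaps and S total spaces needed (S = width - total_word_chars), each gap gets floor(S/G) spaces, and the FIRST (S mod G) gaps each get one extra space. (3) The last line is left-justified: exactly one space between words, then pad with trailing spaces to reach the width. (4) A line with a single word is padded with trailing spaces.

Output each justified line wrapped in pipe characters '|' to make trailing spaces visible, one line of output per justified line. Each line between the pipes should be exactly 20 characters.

Line 1: ['be', 'bread', 'bed'] (min_width=12, slack=8)
Line 2: ['electric', 'rectangle'] (min_width=18, slack=2)
Line 3: ['sea', 'or', 'stop'] (min_width=11, slack=9)

Answer: |be     bread     bed|
|electric   rectangle|
|sea or stop         |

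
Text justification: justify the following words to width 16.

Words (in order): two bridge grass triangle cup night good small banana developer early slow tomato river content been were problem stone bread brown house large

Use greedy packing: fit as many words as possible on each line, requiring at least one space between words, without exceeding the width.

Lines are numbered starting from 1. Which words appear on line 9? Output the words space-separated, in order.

Answer: stone bread

Derivation:
Line 1: ['two', 'bridge', 'grass'] (min_width=16, slack=0)
Line 2: ['triangle', 'cup'] (min_width=12, slack=4)
Line 3: ['night', 'good', 'small'] (min_width=16, slack=0)
Line 4: ['banana', 'developer'] (min_width=16, slack=0)
Line 5: ['early', 'slow'] (min_width=10, slack=6)
Line 6: ['tomato', 'river'] (min_width=12, slack=4)
Line 7: ['content', 'been'] (min_width=12, slack=4)
Line 8: ['were', 'problem'] (min_width=12, slack=4)
Line 9: ['stone', 'bread'] (min_width=11, slack=5)
Line 10: ['brown', 'house'] (min_width=11, slack=5)
Line 11: ['large'] (min_width=5, slack=11)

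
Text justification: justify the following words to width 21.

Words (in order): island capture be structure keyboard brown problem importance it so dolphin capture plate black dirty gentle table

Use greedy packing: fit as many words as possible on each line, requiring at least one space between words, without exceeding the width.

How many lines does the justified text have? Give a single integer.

Answer: 7

Derivation:
Line 1: ['island', 'capture', 'be'] (min_width=17, slack=4)
Line 2: ['structure', 'keyboard'] (min_width=18, slack=3)
Line 3: ['brown', 'problem'] (min_width=13, slack=8)
Line 4: ['importance', 'it', 'so'] (min_width=16, slack=5)
Line 5: ['dolphin', 'capture', 'plate'] (min_width=21, slack=0)
Line 6: ['black', 'dirty', 'gentle'] (min_width=18, slack=3)
Line 7: ['table'] (min_width=5, slack=16)
Total lines: 7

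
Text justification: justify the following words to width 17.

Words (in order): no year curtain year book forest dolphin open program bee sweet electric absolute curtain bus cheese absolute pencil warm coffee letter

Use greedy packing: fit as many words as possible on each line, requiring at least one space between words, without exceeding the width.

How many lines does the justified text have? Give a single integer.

Answer: 9

Derivation:
Line 1: ['no', 'year', 'curtain'] (min_width=15, slack=2)
Line 2: ['year', 'book', 'forest'] (min_width=16, slack=1)
Line 3: ['dolphin', 'open'] (min_width=12, slack=5)
Line 4: ['program', 'bee', 'sweet'] (min_width=17, slack=0)
Line 5: ['electric', 'absolute'] (min_width=17, slack=0)
Line 6: ['curtain', 'bus'] (min_width=11, slack=6)
Line 7: ['cheese', 'absolute'] (min_width=15, slack=2)
Line 8: ['pencil', 'warm'] (min_width=11, slack=6)
Line 9: ['coffee', 'letter'] (min_width=13, slack=4)
Total lines: 9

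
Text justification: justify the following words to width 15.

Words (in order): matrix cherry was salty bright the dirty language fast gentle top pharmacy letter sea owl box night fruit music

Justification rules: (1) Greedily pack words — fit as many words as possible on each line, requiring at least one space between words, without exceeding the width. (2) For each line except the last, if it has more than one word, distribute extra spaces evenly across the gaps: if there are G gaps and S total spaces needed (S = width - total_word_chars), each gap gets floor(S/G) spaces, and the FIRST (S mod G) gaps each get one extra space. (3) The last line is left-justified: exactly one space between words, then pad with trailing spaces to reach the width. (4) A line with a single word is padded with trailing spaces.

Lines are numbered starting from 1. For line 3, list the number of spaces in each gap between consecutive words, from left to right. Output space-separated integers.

Line 1: ['matrix', 'cherry'] (min_width=13, slack=2)
Line 2: ['was', 'salty'] (min_width=9, slack=6)
Line 3: ['bright', 'the'] (min_width=10, slack=5)
Line 4: ['dirty', 'language'] (min_width=14, slack=1)
Line 5: ['fast', 'gentle', 'top'] (min_width=15, slack=0)
Line 6: ['pharmacy', 'letter'] (min_width=15, slack=0)
Line 7: ['sea', 'owl', 'box'] (min_width=11, slack=4)
Line 8: ['night', 'fruit'] (min_width=11, slack=4)
Line 9: ['music'] (min_width=5, slack=10)

Answer: 6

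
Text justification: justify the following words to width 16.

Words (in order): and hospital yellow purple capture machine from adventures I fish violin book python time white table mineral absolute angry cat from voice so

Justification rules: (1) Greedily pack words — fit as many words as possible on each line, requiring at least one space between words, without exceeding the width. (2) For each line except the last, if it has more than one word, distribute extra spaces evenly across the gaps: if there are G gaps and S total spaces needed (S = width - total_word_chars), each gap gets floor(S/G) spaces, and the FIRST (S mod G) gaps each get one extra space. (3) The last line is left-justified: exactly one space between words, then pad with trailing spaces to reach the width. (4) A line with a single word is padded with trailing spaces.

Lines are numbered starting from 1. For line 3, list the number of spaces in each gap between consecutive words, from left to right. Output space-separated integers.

Answer: 2

Derivation:
Line 1: ['and', 'hospital'] (min_width=12, slack=4)
Line 2: ['yellow', 'purple'] (min_width=13, slack=3)
Line 3: ['capture', 'machine'] (min_width=15, slack=1)
Line 4: ['from', 'adventures'] (min_width=15, slack=1)
Line 5: ['I', 'fish', 'violin'] (min_width=13, slack=3)
Line 6: ['book', 'python', 'time'] (min_width=16, slack=0)
Line 7: ['white', 'table'] (min_width=11, slack=5)
Line 8: ['mineral', 'absolute'] (min_width=16, slack=0)
Line 9: ['angry', 'cat', 'from'] (min_width=14, slack=2)
Line 10: ['voice', 'so'] (min_width=8, slack=8)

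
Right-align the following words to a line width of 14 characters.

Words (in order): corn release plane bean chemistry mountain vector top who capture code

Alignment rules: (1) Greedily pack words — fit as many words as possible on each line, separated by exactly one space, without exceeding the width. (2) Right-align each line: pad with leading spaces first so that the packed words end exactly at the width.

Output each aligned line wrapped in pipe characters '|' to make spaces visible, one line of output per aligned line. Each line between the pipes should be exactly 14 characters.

Line 1: ['corn', 'release'] (min_width=12, slack=2)
Line 2: ['plane', 'bean'] (min_width=10, slack=4)
Line 3: ['chemistry'] (min_width=9, slack=5)
Line 4: ['mountain'] (min_width=8, slack=6)
Line 5: ['vector', 'top', 'who'] (min_width=14, slack=0)
Line 6: ['capture', 'code'] (min_width=12, slack=2)

Answer: |  corn release|
|    plane bean|
|     chemistry|
|      mountain|
|vector top who|
|  capture code|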